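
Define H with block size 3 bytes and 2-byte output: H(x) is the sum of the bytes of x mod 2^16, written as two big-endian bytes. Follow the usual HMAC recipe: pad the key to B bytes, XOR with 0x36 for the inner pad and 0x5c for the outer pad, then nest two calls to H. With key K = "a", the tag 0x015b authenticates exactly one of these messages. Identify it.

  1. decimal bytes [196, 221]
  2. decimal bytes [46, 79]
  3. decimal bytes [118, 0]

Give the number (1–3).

1

Key "a" = 61 is 1 byte ≤ B = 3; zero-pad to 3 bytes: K' = 61 00 00.
K' ⊕ ipad = 57 36 36; K' ⊕ opad = 3d 5c 5c.
m1: inner = H(57 36 36 c4 dd) = 02 64; tag = H(3d 5c 5c 02 64) = 015b ← matches
m2: inner = H(57 36 36 2e 4f) = 01 40; tag = H(3d 5c 5c 01 40) = 0136
m3: inner = H(57 36 36 76 00) = 01 39; tag = H(3d 5c 5c 01 39) = 012f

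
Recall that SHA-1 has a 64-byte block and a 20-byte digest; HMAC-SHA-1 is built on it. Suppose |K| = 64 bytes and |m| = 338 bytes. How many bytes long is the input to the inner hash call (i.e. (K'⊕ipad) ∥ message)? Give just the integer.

402

Key is 64 ≤ 64 bytes, zero-padded: |K'| = 64.
Inner input = (K'⊕ipad) ∥ m → 64 + 338 = 402 bytes.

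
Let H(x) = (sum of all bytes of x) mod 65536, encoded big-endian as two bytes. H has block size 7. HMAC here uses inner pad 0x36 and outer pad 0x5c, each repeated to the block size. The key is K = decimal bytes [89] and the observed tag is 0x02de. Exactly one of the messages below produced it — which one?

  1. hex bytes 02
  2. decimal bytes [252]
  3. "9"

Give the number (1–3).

2

Key decimal bytes [89] = 59 is 1 byte ≤ B = 7; zero-pad to 7 bytes: K' = 59 00 00 00 00 00 00.
K' ⊕ ipad = 6f 36 36 36 36 36 36; K' ⊕ opad = 05 5c 5c 5c 5c 5c 5c.
m1: inner = H(6f 36 36 36 36 36 36 02) = 01 b5; tag = H(05 5c 5c 5c 5c 5c 5c 01 b5) = 02e3
m2: inner = H(6f 36 36 36 36 36 36 fc) = 02 af; tag = H(05 5c 5c 5c 5c 5c 5c 02 af) = 02de ← matches
m3: inner = H(6f 36 36 36 36 36 36 39) = 01 ec; tag = H(05 5c 5c 5c 5c 5c 5c 01 ec) = 031a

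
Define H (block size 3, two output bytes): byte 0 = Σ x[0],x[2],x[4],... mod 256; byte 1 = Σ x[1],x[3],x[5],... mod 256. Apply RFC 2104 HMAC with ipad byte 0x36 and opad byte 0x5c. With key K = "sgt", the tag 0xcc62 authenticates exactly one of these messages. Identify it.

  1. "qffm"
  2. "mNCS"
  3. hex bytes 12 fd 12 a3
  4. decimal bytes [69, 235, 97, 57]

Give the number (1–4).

Key "sgt" = 73 67 74 is exactly B = 3 bytes: K' = 73 67 74.
K' ⊕ ipad = 45 51 42; K' ⊕ opad = 2f 3b 28.
m1: inner = H(45 51 42 71 66 66 6d) = 5a 28; tag = H(2f 3b 28 5a 28) = 7f95
m2: inner = H(45 51 42 6d 4e 43 53) = 28 01; tag = H(2f 3b 28 28 01) = 5863
m3: inner = H(45 51 42 12 fd 12 a3) = 27 75; tag = H(2f 3b 28 27 75) = cc62 ← matches
m4: inner = H(45 51 42 45 eb 61 39) = ab f7; tag = H(2f 3b 28 ab f7) = 4ee6

3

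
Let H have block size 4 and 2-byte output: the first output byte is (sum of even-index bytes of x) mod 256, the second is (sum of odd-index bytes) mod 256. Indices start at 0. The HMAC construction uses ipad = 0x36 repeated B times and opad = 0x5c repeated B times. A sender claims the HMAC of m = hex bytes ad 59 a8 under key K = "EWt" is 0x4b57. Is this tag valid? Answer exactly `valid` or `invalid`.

Key "EWt" = 45 57 74 is 3 bytes ≤ B = 4; zero-pad to 4 bytes: K' = 45 57 74 00.
K' ⊕ ipad = 73 61 42 36; K' ⊕ opad = 19 0b 28 5c.
Inner hash: even-index sum = 522 mod 256 = 10; odd-index sum = 240 mod 256 = 240 → 0a f0.
Outer hash (recomputed tag): even-index sum = 75 mod 256 = 75; odd-index sum = 343 mod 256 = 87 → 4b 57.
Recomputed tag = 4b57; claimed = 4b57 → match.

valid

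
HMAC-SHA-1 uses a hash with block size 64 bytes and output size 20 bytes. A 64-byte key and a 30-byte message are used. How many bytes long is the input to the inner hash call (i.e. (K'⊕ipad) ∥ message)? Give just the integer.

Key is 64 ≤ 64 bytes, zero-padded: |K'| = 64.
Inner input = (K'⊕ipad) ∥ m → 64 + 30 = 94 bytes.

94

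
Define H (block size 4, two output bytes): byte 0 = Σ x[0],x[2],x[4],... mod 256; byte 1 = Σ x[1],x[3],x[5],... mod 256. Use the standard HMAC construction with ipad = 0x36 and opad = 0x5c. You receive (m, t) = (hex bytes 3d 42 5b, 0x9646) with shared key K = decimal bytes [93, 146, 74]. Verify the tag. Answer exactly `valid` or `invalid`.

Key decimal bytes [93, 146, 74] = 5d 92 4a is 3 bytes ≤ B = 4; zero-pad to 4 bytes: K' = 5d 92 4a 00.
K' ⊕ ipad = 6b a4 7c 36; K' ⊕ opad = 01 ce 16 5c.
Inner hash: even-index sum = 383 mod 256 = 127; odd-index sum = 284 mod 256 = 28 → 7f 1c.
Outer hash (recomputed tag): even-index sum = 150 mod 256 = 150; odd-index sum = 326 mod 256 = 70 → 96 46.
Recomputed tag = 9646; claimed = 9646 → match.

valid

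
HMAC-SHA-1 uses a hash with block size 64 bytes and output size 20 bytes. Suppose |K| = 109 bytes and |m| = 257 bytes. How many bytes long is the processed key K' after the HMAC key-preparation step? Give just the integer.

Key is 109 > 64 bytes, so it is hashed to 20 bytes then zero-padded to 64: |K'| = 64.

64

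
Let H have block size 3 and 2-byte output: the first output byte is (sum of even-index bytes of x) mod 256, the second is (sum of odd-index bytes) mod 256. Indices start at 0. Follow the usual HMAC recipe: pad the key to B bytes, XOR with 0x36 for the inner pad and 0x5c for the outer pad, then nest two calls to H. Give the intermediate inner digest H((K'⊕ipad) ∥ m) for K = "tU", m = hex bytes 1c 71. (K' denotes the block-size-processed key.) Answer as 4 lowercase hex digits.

e97f

Key "tU" = 74 55 is 2 bytes ≤ B = 3; zero-pad to 3 bytes: K' = 74 55 00.
K' ⊕ ipad = 42 63 36.
Inner input = 42 63 36 ∥ 1c 71.
Inner hash: even-index sum = 233 mod 256 = 233; odd-index sum = 127 mod 256 = 127 → e9 7f.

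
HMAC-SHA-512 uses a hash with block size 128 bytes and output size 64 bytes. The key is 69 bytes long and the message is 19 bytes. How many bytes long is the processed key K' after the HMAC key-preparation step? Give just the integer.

128

Key is 69 ≤ 128 bytes, zero-padded: |K'| = 128.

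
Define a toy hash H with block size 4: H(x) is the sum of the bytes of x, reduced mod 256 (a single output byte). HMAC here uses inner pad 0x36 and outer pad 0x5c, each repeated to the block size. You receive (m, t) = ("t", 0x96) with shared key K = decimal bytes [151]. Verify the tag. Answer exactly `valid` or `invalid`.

valid

Key decimal bytes [151] = 97 is 1 byte ≤ B = 4; zero-pad to 4 bytes: K' = 97 00 00 00.
K' ⊕ ipad = a1 36 36 36; K' ⊕ opad = cb 5c 5c 5c.
Inner hash: sum = 161+54+54+54+116 = 439; mod 256 = 183 → b7.
Outer hash (recomputed tag): sum = 203+92+92+92+183 = 662; mod 256 = 150 → 96.
Recomputed tag = 96; claimed = 96 → match.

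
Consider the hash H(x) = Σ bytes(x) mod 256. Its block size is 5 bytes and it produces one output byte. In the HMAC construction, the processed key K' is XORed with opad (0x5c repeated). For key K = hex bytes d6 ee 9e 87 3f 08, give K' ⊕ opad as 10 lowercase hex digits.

Key hex bytes d6 ee 9e 87 3f 08 is 6 bytes > B = 5, so hash it first: H(key) = 30, then zero-pad to 5 bytes: K' = 30 00 00 00 00.
XOR each byte with 0x5c: 30⊕5c=6c, 00⊕5c=5c, 00⊕5c=5c, 00⊕5c=5c, 00⊕5c=5c.

6c5c5c5c5c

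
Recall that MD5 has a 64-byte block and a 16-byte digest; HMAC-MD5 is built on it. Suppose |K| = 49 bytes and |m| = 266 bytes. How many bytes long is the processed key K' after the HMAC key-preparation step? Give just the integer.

Key is 49 ≤ 64 bytes, zero-padded: |K'| = 64.

64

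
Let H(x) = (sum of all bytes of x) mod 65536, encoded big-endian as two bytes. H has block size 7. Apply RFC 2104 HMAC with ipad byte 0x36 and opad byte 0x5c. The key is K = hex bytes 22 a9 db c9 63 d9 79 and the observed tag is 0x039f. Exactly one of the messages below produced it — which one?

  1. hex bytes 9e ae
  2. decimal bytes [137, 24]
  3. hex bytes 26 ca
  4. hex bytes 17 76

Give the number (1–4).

Key hex bytes 22 a9 db c9 63 d9 79 is exactly B = 7 bytes: K' = 22 a9 db c9 63 d9 79.
K' ⊕ ipad = 14 9f ed ff 55 ef 4f; K' ⊕ opad = 7e f5 87 95 3f 85 25.
m1: inner = H(14 9f ed ff 55 ef 4f 9e ae) = 05 7e; tag = H(7e f5 87 95 3f 85 25 05 7e) = 03fb
m2: inner = H(14 9f ed ff 55 ef 4f 89 18) = 04 d3; tag = H(7e f5 87 95 3f 85 25 04 d3) = 044f
m3: inner = H(14 9f ed ff 55 ef 4f 26 ca) = 05 22; tag = H(7e f5 87 95 3f 85 25 05 22) = 039f ← matches
m4: inner = H(14 9f ed ff 55 ef 4f 17 76) = 04 bf; tag = H(7e f5 87 95 3f 85 25 04 bf) = 043b

3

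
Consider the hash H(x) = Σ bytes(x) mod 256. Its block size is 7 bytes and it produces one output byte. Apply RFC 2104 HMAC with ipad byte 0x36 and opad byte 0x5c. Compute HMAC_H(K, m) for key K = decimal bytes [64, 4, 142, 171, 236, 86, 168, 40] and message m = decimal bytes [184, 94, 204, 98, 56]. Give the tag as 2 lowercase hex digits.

74

Key decimal bytes [64, 4, 142, 171, 236, 86, 168, 40] = 40 04 8e ab ec 56 a8 28 is 8 bytes > B = 7, so hash it first: H(key) = 8f, then zero-pad to 7 bytes: K' = 8f 00 00 00 00 00 00.
K' ⊕ ipad = b9 36 36 36 36 36 36.  K' ⊕ opad = d3 5c 5c 5c 5c 5c 5c.
Inner input = (K'⊕ipad) ∥ m = b9 36 36 36 36 36 36 ∥ b8 5e cc 62 38.
Inner hash: sum = 185+54+54+54+54+54+54+184+94+204+98+56 = 1145; mod 256 = 121 → 79.
Outer input = (K'⊕opad) ∥ inner = d3 5c 5c 5c 5c 5c 5c ∥ 79.
Outer hash (tag): sum = 211+92+92+92+92+92+92+121 = 884; mod 256 = 116 → 74.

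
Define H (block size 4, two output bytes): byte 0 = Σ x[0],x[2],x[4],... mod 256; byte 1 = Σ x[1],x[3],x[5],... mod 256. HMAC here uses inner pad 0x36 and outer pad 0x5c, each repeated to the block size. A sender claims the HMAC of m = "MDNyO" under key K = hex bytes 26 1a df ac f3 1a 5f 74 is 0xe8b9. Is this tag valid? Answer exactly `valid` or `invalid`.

Key hex bytes 26 1a df ac f3 1a 5f 74 is 8 bytes > B = 4, so hash it first: H(key) = 57 54, then zero-pad to 4 bytes: K' = 57 54 00 00.
K' ⊕ ipad = 61 62 36 36; K' ⊕ opad = 0b 08 5c 5c.
Inner hash: even-index sum = 385 mod 256 = 129; odd-index sum = 341 mod 256 = 85 → 81 55.
Outer hash (recomputed tag): even-index sum = 232 mod 256 = 232; odd-index sum = 185 mod 256 = 185 → e8 b9.
Recomputed tag = e8b9; claimed = e8b9 → match.

valid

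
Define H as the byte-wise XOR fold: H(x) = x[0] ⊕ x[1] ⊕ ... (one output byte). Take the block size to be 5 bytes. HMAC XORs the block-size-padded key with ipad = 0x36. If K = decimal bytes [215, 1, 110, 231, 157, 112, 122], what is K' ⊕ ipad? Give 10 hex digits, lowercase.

fe36363636

Key decimal bytes [215, 1, 110, 231, 157, 112, 122] = d7 01 6e e7 9d 70 7a is 7 bytes > B = 5, so hash it first: H(key) = c8, then zero-pad to 5 bytes: K' = c8 00 00 00 00.
XOR each byte with 0x36: c8⊕36=fe, 00⊕36=36, 00⊕36=36, 00⊕36=36, 00⊕36=36.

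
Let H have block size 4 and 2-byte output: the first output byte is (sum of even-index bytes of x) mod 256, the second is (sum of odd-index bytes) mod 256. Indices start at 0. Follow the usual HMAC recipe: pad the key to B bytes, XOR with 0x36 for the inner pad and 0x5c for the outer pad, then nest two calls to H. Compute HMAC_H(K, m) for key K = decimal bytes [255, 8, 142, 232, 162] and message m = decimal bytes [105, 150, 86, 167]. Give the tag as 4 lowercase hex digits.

dd41

Key decimal bytes [255, 8, 142, 232, 162] = ff 08 8e e8 a2 is 5 bytes > B = 4, so hash it first: H(key) = 2f f0, then zero-pad to 4 bytes: K' = 2f f0 00 00.
K' ⊕ ipad = 19 c6 36 36.  K' ⊕ opad = 73 ac 5c 5c.
Inner input = (K'⊕ipad) ∥ m = 19 c6 36 36 ∥ 69 96 56 a7.
Inner hash: even-index sum = 270 mod 256 = 14; odd-index sum = 569 mod 256 = 57 → 0e 39.
Outer input = (K'⊕opad) ∥ inner = 73 ac 5c 5c ∥ 0e 39.
Outer hash (tag): even-index sum = 221 mod 256 = 221; odd-index sum = 321 mod 256 = 65 → dd 41.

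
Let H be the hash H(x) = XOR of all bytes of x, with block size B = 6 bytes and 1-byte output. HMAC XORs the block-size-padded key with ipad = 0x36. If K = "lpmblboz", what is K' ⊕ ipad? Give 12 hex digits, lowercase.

3e3636363636

Key "lpmblboz" = 6c 70 6d 62 6c 62 6f 7a is 8 bytes > B = 6, so hash it first: H(key) = 08, then zero-pad to 6 bytes: K' = 08 00 00 00 00 00.
XOR each byte with 0x36: 08⊕36=3e, 00⊕36=36, 00⊕36=36, 00⊕36=36, 00⊕36=36, 00⊕36=36.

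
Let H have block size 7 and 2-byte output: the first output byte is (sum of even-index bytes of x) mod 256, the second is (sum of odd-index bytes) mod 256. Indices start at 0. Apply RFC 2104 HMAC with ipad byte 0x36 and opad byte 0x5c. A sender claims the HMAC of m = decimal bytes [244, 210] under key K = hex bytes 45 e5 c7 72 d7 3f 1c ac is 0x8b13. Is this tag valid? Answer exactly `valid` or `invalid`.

valid

Key hex bytes 45 e5 c7 72 d7 3f 1c ac is 8 bytes > B = 7, so hash it first: H(key) = ff 42, then zero-pad to 7 bytes: K' = ff 42 00 00 00 00 00.
K' ⊕ ipad = c9 74 36 36 36 36 36; K' ⊕ opad = a3 1e 5c 5c 5c 5c 5c.
Inner hash: even-index sum = 573 mod 256 = 61; odd-index sum = 468 mod 256 = 212 → 3d d4.
Outer hash (recomputed tag): even-index sum = 651 mod 256 = 139; odd-index sum = 275 mod 256 = 19 → 8b 13.
Recomputed tag = 8b13; claimed = 8b13 → match.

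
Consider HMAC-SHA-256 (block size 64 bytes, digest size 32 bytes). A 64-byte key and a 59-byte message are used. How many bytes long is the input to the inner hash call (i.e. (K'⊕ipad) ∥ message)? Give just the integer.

Key is 64 ≤ 64 bytes, zero-padded: |K'| = 64.
Inner input = (K'⊕ipad) ∥ m → 64 + 59 = 123 bytes.

123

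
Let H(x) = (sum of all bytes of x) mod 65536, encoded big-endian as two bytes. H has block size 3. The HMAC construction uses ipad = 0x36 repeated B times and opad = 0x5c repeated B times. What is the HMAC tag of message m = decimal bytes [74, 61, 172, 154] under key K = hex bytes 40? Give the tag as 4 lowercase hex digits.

0185

Key hex bytes 40 is 1 byte ≤ B = 3; zero-pad to 3 bytes: K' = 40 00 00.
K' ⊕ ipad = 76 36 36.  K' ⊕ opad = 1c 5c 5c.
Inner input = (K'⊕ipad) ∥ m = 76 36 36 ∥ 4a 3d ac 9a.
Inner hash: sum = 118+54+54+74+61+172+154 = 687 → 02 af.
Outer input = (K'⊕opad) ∥ inner = 1c 5c 5c ∥ 02 af.
Outer hash (tag): sum = 28+92+92+2+175 = 389 → 01 85.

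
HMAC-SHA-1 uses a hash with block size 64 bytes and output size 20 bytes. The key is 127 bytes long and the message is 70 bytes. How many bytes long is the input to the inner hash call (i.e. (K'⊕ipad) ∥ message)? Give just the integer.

Key is 127 > 64 bytes, so it is hashed to 20 bytes then zero-padded to 64: |K'| = 64.
Inner input = (K'⊕ipad) ∥ m → 64 + 70 = 134 bytes.

134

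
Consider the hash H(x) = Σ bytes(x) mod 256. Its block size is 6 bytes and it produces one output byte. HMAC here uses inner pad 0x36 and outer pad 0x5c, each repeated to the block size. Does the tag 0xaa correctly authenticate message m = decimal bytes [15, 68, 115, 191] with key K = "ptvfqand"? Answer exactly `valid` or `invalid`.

Key "ptvfqand" = 70 74 76 66 71 61 6e 64 is 8 bytes > B = 6, so hash it first: H(key) = 64, then zero-pad to 6 bytes: K' = 64 00 00 00 00 00.
K' ⊕ ipad = 52 36 36 36 36 36; K' ⊕ opad = 38 5c 5c 5c 5c 5c.
Inner hash: sum = 82+54+54+54+54+54+15+68+115+191 = 741; mod 256 = 229 → e5.
Outer hash (recomputed tag): sum = 56+92+92+92+92+92+229 = 745; mod 256 = 233 → e9.
Recomputed tag = e9; claimed = aa → mismatch.

invalid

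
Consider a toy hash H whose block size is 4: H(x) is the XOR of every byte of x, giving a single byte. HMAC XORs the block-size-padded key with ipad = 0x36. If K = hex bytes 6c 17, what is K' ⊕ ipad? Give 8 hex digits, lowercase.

5a213636

Key hex bytes 6c 17 is 2 bytes ≤ B = 4; zero-pad to 4 bytes: K' = 6c 17 00 00.
XOR each byte with 0x36: 6c⊕36=5a, 17⊕36=21, 00⊕36=36, 00⊕36=36.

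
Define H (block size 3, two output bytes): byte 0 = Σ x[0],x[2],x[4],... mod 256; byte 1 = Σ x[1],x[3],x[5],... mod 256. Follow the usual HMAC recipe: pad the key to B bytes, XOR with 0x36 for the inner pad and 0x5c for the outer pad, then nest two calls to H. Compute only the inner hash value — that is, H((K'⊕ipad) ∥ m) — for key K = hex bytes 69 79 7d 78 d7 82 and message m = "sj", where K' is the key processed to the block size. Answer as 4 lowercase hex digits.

2bb8

Key hex bytes 69 79 7d 78 d7 82 is 6 bytes > B = 3, so hash it first: H(key) = bd 73, then zero-pad to 3 bytes: K' = bd 73 00.
K' ⊕ ipad = 8b 45 36.
Inner input = 8b 45 36 ∥ 73 6a.
Inner hash: even-index sum = 299 mod 256 = 43; odd-index sum = 184 mod 256 = 184 → 2b b8.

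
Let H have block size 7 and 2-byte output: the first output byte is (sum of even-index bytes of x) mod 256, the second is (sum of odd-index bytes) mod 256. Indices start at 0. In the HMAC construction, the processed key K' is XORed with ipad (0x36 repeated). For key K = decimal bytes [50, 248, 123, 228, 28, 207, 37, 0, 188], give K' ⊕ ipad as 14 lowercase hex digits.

Key decimal bytes [50, 248, 123, 228, 28, 207, 37, 0, 188] = 32 f8 7b e4 1c cf 25 00 bc is 9 bytes > B = 7, so hash it first: H(key) = aa ab, then zero-pad to 7 bytes: K' = aa ab 00 00 00 00 00.
XOR each byte with 0x36: aa⊕36=9c, ab⊕36=9d, 00⊕36=36, 00⊕36=36, 00⊕36=36, 00⊕36=36, 00⊕36=36.

9c9d3636363636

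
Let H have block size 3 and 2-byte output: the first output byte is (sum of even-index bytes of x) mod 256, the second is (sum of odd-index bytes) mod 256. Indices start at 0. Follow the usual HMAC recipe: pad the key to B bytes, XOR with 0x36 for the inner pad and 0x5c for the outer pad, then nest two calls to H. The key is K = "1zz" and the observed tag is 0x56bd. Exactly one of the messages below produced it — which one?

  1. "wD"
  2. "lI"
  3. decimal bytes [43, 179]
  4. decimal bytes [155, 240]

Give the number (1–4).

Key "1zz" = 31 7a 7a is exactly B = 3 bytes: K' = 31 7a 7a.
K' ⊕ ipad = 07 4c 4c; K' ⊕ opad = 6d 26 26.
m1: inner = H(07 4c 4c 77 44) = 97 c3; tag = H(6d 26 26 97 c3) = 56bd ← matches
m2: inner = H(07 4c 4c 6c 49) = 9c b8; tag = H(6d 26 26 9c b8) = 4bc2
m3: inner = H(07 4c 4c 2b b3) = 06 77; tag = H(6d 26 26 06 77) = 0a2c
m4: inner = H(07 4c 4c 9b f0) = 43 e7; tag = H(6d 26 26 43 e7) = 7a69

1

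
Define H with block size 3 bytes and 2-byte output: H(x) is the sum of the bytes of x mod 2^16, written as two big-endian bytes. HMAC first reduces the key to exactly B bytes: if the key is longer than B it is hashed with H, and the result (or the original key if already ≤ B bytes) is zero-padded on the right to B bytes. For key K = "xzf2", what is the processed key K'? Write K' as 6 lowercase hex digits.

018a00

|K| = 4 > B = 3, so first hash the key.
H(K): sum = 120+122+102+50 = 394 → 01 8a.
Zero-pad H(K) = 01 8a to 3 bytes: K' = 01 8a 00.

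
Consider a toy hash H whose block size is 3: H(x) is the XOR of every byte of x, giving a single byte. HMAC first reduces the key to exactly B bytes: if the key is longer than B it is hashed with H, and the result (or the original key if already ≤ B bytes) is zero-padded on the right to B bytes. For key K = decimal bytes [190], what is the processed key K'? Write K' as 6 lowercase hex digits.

be0000

Key decimal bytes [190] = be is 1 byte ≤ B = 3; zero-pad to 3 bytes: K' = be 00 00.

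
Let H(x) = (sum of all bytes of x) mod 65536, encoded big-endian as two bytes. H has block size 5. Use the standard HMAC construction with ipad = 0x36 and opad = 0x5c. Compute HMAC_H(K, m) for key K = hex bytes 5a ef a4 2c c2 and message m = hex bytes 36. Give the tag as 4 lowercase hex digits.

02dd

Key hex bytes 5a ef a4 2c c2 is exactly B = 5 bytes: K' = 5a ef a4 2c c2.
K' ⊕ ipad = 6c d9 92 1a f4.  K' ⊕ opad = 06 b3 f8 70 9e.
Inner input = (K'⊕ipad) ∥ m = 6c d9 92 1a f4 ∥ 36.
Inner hash: sum = 108+217+146+26+244+54 = 795 → 03 1b.
Outer input = (K'⊕opad) ∥ inner = 06 b3 f8 70 9e ∥ 03 1b.
Outer hash (tag): sum = 6+179+248+112+158+3+27 = 733 → 02 dd.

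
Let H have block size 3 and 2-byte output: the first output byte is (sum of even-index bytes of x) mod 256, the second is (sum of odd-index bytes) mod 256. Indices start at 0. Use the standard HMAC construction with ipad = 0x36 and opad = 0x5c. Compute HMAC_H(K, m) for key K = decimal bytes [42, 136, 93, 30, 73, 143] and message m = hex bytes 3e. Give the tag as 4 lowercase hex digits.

2985

Key decimal bytes [42, 136, 93, 30, 73, 143] = 2a 88 5d 1e 49 8f is 6 bytes > B = 3, so hash it first: H(key) = d0 35, then zero-pad to 3 bytes: K' = d0 35 00.
K' ⊕ ipad = e6 03 36.  K' ⊕ opad = 8c 69 5c.
Inner input = (K'⊕ipad) ∥ m = e6 03 36 ∥ 3e.
Inner hash: even-index sum = 284 mod 256 = 28; odd-index sum = 65 mod 256 = 65 → 1c 41.
Outer input = (K'⊕opad) ∥ inner = 8c 69 5c ∥ 1c 41.
Outer hash (tag): even-index sum = 297 mod 256 = 41; odd-index sum = 133 mod 256 = 133 → 29 85.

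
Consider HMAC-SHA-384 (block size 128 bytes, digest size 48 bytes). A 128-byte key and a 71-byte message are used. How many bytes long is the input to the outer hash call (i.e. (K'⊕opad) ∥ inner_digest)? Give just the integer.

Key is 128 ≤ 128 bytes, zero-padded: |K'| = 128.
Outer input = (K'⊕opad) ∥ H(inner) → 128 + 48 = 176 bytes.

176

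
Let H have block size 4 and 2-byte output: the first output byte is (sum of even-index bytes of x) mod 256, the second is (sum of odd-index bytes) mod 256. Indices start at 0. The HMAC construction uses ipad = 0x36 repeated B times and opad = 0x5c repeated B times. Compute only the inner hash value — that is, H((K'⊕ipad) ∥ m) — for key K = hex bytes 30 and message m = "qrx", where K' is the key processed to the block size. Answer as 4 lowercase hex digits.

25de

Key hex bytes 30 is 1 byte ≤ B = 4; zero-pad to 4 bytes: K' = 30 00 00 00.
K' ⊕ ipad = 06 36 36 36.
Inner input = 06 36 36 36 ∥ 71 72 78.
Inner hash: even-index sum = 293 mod 256 = 37; odd-index sum = 222 mod 256 = 222 → 25 de.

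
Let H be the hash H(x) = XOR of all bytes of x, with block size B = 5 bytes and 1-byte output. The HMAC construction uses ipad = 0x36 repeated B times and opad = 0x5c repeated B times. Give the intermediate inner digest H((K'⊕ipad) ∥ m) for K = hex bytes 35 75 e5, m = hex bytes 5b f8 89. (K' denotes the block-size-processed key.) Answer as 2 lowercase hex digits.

b9

Key hex bytes 35 75 e5 is 3 bytes ≤ B = 5; zero-pad to 5 bytes: K' = 35 75 e5 00 00.
K' ⊕ ipad = 03 43 d3 36 36.
Inner input = 03 43 d3 36 36 ∥ 5b f8 89.
Inner hash: XOR 03⊕43⊕d3⊕36⊕36⊕5b⊕f8⊕89 = b9.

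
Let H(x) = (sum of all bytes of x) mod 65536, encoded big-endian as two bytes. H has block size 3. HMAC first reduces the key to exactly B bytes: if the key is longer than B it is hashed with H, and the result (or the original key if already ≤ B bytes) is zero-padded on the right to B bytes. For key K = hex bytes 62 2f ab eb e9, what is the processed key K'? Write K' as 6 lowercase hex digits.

|K| = 5 > B = 3, so first hash the key.
H(K): sum = 98+47+171+235+233 = 784 → 03 10.
Zero-pad H(K) = 03 10 to 3 bytes: K' = 03 10 00.

031000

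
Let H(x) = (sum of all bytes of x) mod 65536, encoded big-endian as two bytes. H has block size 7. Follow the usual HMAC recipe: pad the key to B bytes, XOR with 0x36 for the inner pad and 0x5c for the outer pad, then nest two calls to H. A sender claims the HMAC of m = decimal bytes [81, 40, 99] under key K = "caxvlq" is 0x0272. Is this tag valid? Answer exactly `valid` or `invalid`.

Key "caxvlq" = 63 61 78 76 6c 71 is 6 bytes ≤ B = 7; zero-pad to 7 bytes: K' = 63 61 78 76 6c 71 00.
K' ⊕ ipad = 55 57 4e 40 5a 47 36; K' ⊕ opad = 3f 3d 24 2a 30 2d 5c.
Inner hash: sum = 85+87+78+64+90+71+54+81+40+99 = 749 → 02 ed.
Outer hash (recomputed tag): sum = 63+61+36+42+48+45+92+2+237 = 626 → 02 72.
Recomputed tag = 0272; claimed = 0272 → match.

valid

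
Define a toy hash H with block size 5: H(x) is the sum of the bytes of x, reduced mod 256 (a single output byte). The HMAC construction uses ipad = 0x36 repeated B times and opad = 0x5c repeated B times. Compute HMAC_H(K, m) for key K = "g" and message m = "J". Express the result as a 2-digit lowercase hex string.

1e

Key "g" = 67 is 1 byte ≤ B = 5; zero-pad to 5 bytes: K' = 67 00 00 00 00.
K' ⊕ ipad = 51 36 36 36 36.  K' ⊕ opad = 3b 5c 5c 5c 5c.
Inner input = (K'⊕ipad) ∥ m = 51 36 36 36 36 ∥ 4a.
Inner hash: sum = 81+54+54+54+54+74 = 371; mod 256 = 115 → 73.
Outer input = (K'⊕opad) ∥ inner = 3b 5c 5c 5c 5c ∥ 73.
Outer hash (tag): sum = 59+92+92+92+92+115 = 542; mod 256 = 30 → 1e.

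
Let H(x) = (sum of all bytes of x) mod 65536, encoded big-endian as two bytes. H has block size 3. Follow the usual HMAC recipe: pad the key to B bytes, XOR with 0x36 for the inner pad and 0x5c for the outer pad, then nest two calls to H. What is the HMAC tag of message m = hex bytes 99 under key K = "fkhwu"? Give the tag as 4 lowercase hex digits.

Key "fkhwu" = 66 6b 68 77 75 is 5 bytes > B = 3, so hash it first: H(key) = 02 25, then zero-pad to 3 bytes: K' = 02 25 00.
K' ⊕ ipad = 34 13 36.  K' ⊕ opad = 5e 79 5c.
Inner input = (K'⊕ipad) ∥ m = 34 13 36 ∥ 99.
Inner hash: sum = 52+19+54+153 = 278 → 01 16.
Outer input = (K'⊕opad) ∥ inner = 5e 79 5c ∥ 01 16.
Outer hash (tag): sum = 94+121+92+1+22 = 330 → 01 4a.

014a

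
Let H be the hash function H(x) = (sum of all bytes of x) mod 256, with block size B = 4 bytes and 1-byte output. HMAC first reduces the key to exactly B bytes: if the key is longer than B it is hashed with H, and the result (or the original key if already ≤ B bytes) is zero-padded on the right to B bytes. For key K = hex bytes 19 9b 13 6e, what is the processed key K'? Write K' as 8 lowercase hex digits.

199b136e

Key hex bytes 19 9b 13 6e is exactly B = 4 bytes: K' = 19 9b 13 6e.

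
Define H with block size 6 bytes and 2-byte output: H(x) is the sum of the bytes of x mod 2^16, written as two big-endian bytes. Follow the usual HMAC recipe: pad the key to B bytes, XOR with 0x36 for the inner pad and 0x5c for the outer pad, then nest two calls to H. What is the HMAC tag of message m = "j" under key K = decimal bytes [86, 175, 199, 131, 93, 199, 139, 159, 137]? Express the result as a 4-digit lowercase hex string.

Key decimal bytes [86, 175, 199, 131, 93, 199, 139, 159, 137] = 56 af c7 83 5d c7 8b 9f 89 is 9 bytes > B = 6, so hash it first: H(key) = 05 26, then zero-pad to 6 bytes: K' = 05 26 00 00 00 00.
K' ⊕ ipad = 33 10 36 36 36 36.  K' ⊕ opad = 59 7a 5c 5c 5c 5c.
Inner input = (K'⊕ipad) ∥ m = 33 10 36 36 36 36 ∥ 6a.
Inner hash: sum = 51+16+54+54+54+54+106 = 389 → 01 85.
Outer input = (K'⊕opad) ∥ inner = 59 7a 5c 5c 5c 5c ∥ 01 85.
Outer hash (tag): sum = 89+122+92+92+92+92+1+133 = 713 → 02 c9.

02c9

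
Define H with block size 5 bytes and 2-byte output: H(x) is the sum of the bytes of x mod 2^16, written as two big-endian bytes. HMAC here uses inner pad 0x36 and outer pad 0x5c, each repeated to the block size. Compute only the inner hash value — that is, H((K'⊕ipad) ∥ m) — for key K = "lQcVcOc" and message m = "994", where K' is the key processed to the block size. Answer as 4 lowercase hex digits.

0239

Key "lQcVcOc" = 6c 51 63 56 63 4f 63 is 7 bytes > B = 5, so hash it first: H(key) = 02 8b, then zero-pad to 5 bytes: K' = 02 8b 00 00 00.
K' ⊕ ipad = 34 bd 36 36 36.
Inner input = 34 bd 36 36 36 ∥ 39 39 34.
Inner hash: sum = 52+189+54+54+54+57+57+52 = 569 → 02 39.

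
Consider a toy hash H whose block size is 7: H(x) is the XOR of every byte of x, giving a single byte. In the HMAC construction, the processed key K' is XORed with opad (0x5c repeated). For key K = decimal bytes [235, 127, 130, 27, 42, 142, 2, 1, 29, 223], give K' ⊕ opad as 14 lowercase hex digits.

345c5c5c5c5c5c

Key decimal bytes [235, 127, 130, 27, 42, 142, 2, 1, 29, 223] = eb 7f 82 1b 2a 8e 02 01 1d df is 10 bytes > B = 7, so hash it first: H(key) = 68, then zero-pad to 7 bytes: K' = 68 00 00 00 00 00 00.
XOR each byte with 0x5c: 68⊕5c=34, 00⊕5c=5c, 00⊕5c=5c, 00⊕5c=5c, 00⊕5c=5c, 00⊕5c=5c, 00⊕5c=5c.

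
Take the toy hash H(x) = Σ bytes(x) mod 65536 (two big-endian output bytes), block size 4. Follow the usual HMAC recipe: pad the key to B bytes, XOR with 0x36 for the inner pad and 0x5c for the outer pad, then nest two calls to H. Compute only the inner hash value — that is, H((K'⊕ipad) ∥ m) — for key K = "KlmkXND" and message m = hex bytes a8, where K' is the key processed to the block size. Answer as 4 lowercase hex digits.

Key "KlmkXND" = 4b 6c 6d 6b 58 4e 44 is 7 bytes > B = 4, so hash it first: H(key) = 02 79, then zero-pad to 4 bytes: K' = 02 79 00 00.
K' ⊕ ipad = 34 4f 36 36.
Inner input = 34 4f 36 36 ∥ a8.
Inner hash: sum = 52+79+54+54+168 = 407 → 01 97.

0197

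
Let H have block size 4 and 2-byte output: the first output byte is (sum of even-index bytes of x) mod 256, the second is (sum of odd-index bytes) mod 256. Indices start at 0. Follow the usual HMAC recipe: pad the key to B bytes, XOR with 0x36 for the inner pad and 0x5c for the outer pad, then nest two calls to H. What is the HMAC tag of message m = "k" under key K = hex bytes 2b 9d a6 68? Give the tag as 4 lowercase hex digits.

Key hex bytes 2b 9d a6 68 is exactly B = 4 bytes: K' = 2b 9d a6 68.
K' ⊕ ipad = 1d ab 90 5e.  K' ⊕ opad = 77 c1 fa 34.
Inner input = (K'⊕ipad) ∥ m = 1d ab 90 5e ∥ 6b.
Inner hash: even-index sum = 280 mod 256 = 24; odd-index sum = 265 mod 256 = 9 → 18 09.
Outer input = (K'⊕opad) ∥ inner = 77 c1 fa 34 ∥ 18 09.
Outer hash (tag): even-index sum = 393 mod 256 = 137; odd-index sum = 254 mod 256 = 254 → 89 fe.

89fe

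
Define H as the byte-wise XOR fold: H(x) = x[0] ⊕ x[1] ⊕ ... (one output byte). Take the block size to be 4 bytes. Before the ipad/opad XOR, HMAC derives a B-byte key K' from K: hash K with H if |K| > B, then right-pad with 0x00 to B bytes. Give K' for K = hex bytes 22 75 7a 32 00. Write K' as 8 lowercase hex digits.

|K| = 5 > B = 4, so first hash the key.
H(K): XOR 22⊕75⊕7a⊕32⊕00 = 1f.
Zero-pad H(K) = 1f to 4 bytes: K' = 1f 00 00 00.

1f000000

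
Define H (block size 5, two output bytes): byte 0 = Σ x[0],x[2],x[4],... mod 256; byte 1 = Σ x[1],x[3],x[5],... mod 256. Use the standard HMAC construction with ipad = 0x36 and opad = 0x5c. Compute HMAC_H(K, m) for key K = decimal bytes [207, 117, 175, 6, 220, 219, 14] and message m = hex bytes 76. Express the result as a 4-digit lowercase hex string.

Key decimal bytes [207, 117, 175, 6, 220, 219, 14] = cf 75 af 06 dc db 0e is 7 bytes > B = 5, so hash it first: H(key) = 68 56, then zero-pad to 5 bytes: K' = 68 56 00 00 00.
K' ⊕ ipad = 5e 60 36 36 36.  K' ⊕ opad = 34 0a 5c 5c 5c.
Inner input = (K'⊕ipad) ∥ m = 5e 60 36 36 36 ∥ 76.
Inner hash: even-index sum = 202 mod 256 = 202; odd-index sum = 268 mod 256 = 12 → ca 0c.
Outer input = (K'⊕opad) ∥ inner = 34 0a 5c 5c 5c ∥ ca 0c.
Outer hash (tag): even-index sum = 248 mod 256 = 248; odd-index sum = 304 mod 256 = 48 → f8 30.

f830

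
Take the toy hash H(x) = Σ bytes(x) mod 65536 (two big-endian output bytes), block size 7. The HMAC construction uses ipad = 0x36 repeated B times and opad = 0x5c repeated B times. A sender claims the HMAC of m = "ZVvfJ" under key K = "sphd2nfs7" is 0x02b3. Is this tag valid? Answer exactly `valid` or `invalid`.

valid

Key "sphd2nfs7" = 73 70 68 64 32 6e 66 73 37 is 9 bytes > B = 7, so hash it first: H(key) = 03 5f, then zero-pad to 7 bytes: K' = 03 5f 00 00 00 00 00.
K' ⊕ ipad = 35 69 36 36 36 36 36; K' ⊕ opad = 5f 03 5c 5c 5c 5c 5c.
Inner hash: sum = 53+105+54+54+54+54+54+90+86+118+102+74 = 898 → 03 82.
Outer hash (recomputed tag): sum = 95+3+92+92+92+92+92+3+130 = 691 → 02 b3.
Recomputed tag = 02b3; claimed = 02b3 → match.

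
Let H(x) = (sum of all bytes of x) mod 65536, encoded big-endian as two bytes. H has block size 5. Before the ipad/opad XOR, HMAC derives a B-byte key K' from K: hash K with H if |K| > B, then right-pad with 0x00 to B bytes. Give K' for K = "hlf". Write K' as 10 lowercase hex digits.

686c660000

Key "hlf" = 68 6c 66 is 3 bytes ≤ B = 5; zero-pad to 5 bytes: K' = 68 6c 66 00 00.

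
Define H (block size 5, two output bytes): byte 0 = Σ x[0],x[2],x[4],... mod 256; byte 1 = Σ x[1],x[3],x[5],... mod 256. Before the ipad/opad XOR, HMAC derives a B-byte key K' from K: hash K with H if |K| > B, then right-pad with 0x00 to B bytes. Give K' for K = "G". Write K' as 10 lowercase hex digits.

Key "G" = 47 is 1 byte ≤ B = 5; zero-pad to 5 bytes: K' = 47 00 00 00 00.

4700000000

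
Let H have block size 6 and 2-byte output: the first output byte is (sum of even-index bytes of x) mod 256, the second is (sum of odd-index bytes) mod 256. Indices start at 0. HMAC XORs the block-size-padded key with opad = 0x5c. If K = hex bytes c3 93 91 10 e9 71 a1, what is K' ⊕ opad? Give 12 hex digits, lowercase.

82485c5c5c5c

Key hex bytes c3 93 91 10 e9 71 a1 is 7 bytes > B = 6, so hash it first: H(key) = de 14, then zero-pad to 6 bytes: K' = de 14 00 00 00 00.
XOR each byte with 0x5c: de⊕5c=82, 14⊕5c=48, 00⊕5c=5c, 00⊕5c=5c, 00⊕5c=5c, 00⊕5c=5c.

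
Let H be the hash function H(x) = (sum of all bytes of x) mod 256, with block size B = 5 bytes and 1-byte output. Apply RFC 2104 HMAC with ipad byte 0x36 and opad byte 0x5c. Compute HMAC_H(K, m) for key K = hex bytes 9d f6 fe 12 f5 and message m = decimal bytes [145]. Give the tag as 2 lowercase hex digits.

af

Key hex bytes 9d f6 fe 12 f5 is exactly B = 5 bytes: K' = 9d f6 fe 12 f5.
K' ⊕ ipad = ab c0 c8 24 c3.  K' ⊕ opad = c1 aa a2 4e a9.
Inner input = (K'⊕ipad) ∥ m = ab c0 c8 24 c3 ∥ 91.
Inner hash: sum = 171+192+200+36+195+145 = 939; mod 256 = 171 → ab.
Outer input = (K'⊕opad) ∥ inner = c1 aa a2 4e a9 ∥ ab.
Outer hash (tag): sum = 193+170+162+78+169+171 = 943; mod 256 = 175 → af.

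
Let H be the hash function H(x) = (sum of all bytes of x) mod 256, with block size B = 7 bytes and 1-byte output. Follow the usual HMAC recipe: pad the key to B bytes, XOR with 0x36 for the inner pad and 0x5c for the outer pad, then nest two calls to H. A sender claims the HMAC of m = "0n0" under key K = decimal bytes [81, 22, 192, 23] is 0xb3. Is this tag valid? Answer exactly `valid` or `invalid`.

Key decimal bytes [81, 22, 192, 23] = 51 16 c0 17 is 4 bytes ≤ B = 7; zero-pad to 7 bytes: K' = 51 16 c0 17 00 00 00.
K' ⊕ ipad = 67 20 f6 21 36 36 36; K' ⊕ opad = 0d 4a 9c 4b 5c 5c 5c.
Inner hash: sum = 103+32+246+33+54+54+54+48+110+48 = 782; mod 256 = 14 → 0e.
Outer hash (recomputed tag): sum = 13+74+156+75+92+92+92+14 = 608; mod 256 = 96 → 60.
Recomputed tag = 60; claimed = b3 → mismatch.

invalid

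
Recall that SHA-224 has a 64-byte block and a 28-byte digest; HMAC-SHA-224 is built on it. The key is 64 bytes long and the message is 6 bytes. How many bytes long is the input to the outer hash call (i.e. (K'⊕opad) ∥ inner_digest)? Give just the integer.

92

Key is 64 ≤ 64 bytes, zero-padded: |K'| = 64.
Outer input = (K'⊕opad) ∥ H(inner) → 64 + 28 = 92 bytes.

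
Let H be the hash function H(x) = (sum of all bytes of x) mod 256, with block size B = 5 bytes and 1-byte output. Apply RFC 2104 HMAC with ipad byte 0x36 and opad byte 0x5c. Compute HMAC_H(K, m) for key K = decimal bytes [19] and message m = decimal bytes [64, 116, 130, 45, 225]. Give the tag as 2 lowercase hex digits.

Key decimal bytes [19] = 13 is 1 byte ≤ B = 5; zero-pad to 5 bytes: K' = 13 00 00 00 00.
K' ⊕ ipad = 25 36 36 36 36.  K' ⊕ opad = 4f 5c 5c 5c 5c.
Inner input = (K'⊕ipad) ∥ m = 25 36 36 36 36 ∥ 40 74 82 2d e1.
Inner hash: sum = 37+54+54+54+54+64+116+130+45+225 = 833; mod 256 = 65 → 41.
Outer input = (K'⊕opad) ∥ inner = 4f 5c 5c 5c 5c ∥ 41.
Outer hash (tag): sum = 79+92+92+92+92+65 = 512; mod 256 = 0 → 00.

00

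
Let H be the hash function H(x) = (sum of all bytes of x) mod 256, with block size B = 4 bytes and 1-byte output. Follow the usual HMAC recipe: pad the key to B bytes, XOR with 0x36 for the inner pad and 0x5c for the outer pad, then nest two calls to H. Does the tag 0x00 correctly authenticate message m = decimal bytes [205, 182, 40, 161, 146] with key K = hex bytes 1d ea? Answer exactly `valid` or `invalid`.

Key hex bytes 1d ea is 2 bytes ≤ B = 4; zero-pad to 4 bytes: K' = 1d ea 00 00.
K' ⊕ ipad = 2b dc 36 36; K' ⊕ opad = 41 b6 5c 5c.
Inner hash: sum = 43+220+54+54+205+182+40+161+146 = 1105; mod 256 = 81 → 51.
Outer hash (recomputed tag): sum = 65+182+92+92+81 = 512; mod 256 = 0 → 00.
Recomputed tag = 00; claimed = 00 → match.

valid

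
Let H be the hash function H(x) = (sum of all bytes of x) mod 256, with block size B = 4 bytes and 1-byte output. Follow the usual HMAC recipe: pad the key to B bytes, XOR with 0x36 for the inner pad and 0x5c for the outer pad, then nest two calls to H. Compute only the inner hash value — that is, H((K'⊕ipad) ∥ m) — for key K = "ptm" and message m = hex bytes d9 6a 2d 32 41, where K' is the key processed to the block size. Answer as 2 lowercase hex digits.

Key "ptm" = 70 74 6d is 3 bytes ≤ B = 4; zero-pad to 4 bytes: K' = 70 74 6d 00.
K' ⊕ ipad = 46 42 5b 36.
Inner input = 46 42 5b 36 ∥ d9 6a 2d 32 41.
Inner hash: sum = 70+66+91+54+217+106+45+50+65 = 764; mod 256 = 252 → fc.

fc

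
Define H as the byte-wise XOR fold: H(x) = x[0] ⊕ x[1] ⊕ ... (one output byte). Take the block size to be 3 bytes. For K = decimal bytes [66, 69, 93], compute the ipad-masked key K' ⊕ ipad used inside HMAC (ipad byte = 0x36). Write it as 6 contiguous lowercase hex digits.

Key decimal bytes [66, 69, 93] = 42 45 5d is exactly B = 3 bytes: K' = 42 45 5d.
XOR each byte with 0x36: 42⊕36=74, 45⊕36=73, 5d⊕36=6b.

74736b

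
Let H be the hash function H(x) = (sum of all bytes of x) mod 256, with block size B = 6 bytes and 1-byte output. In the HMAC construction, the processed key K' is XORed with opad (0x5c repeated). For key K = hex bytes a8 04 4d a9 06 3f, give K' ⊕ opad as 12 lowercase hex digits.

f45811f55a63

Key hex bytes a8 04 4d a9 06 3f is exactly B = 6 bytes: K' = a8 04 4d a9 06 3f.
XOR each byte with 0x5c: a8⊕5c=f4, 04⊕5c=58, 4d⊕5c=11, a9⊕5c=f5, 06⊕5c=5a, 3f⊕5c=63.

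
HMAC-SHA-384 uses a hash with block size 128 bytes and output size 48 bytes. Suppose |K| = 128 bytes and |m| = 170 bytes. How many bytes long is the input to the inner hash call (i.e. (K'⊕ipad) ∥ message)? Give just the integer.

Key is 128 ≤ 128 bytes, zero-padded: |K'| = 128.
Inner input = (K'⊕ipad) ∥ m → 128 + 170 = 298 bytes.

298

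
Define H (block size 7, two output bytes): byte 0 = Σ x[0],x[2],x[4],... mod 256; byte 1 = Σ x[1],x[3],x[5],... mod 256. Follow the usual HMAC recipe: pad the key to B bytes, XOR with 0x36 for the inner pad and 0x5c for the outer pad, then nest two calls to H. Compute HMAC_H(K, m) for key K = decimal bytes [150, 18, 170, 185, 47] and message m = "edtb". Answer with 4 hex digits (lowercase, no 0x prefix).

Key decimal bytes [150, 18, 170, 185, 47] = 96 12 aa b9 2f is 5 bytes ≤ B = 7; zero-pad to 7 bytes: K' = 96 12 aa b9 2f 00 00.
K' ⊕ ipad = a0 24 9c 8f 19 36 36.  K' ⊕ opad = ca 4e f6 e5 73 5c 5c.
Inner input = (K'⊕ipad) ∥ m = a0 24 9c 8f 19 36 36 ∥ 65 64 74 62.
Inner hash: even-index sum = 593 mod 256 = 81; odd-index sum = 450 mod 256 = 194 → 51 c2.
Outer input = (K'⊕opad) ∥ inner = ca 4e f6 e5 73 5c 5c ∥ 51 c2.
Outer hash (tag): even-index sum = 849 mod 256 = 81; odd-index sum = 480 mod 256 = 224 → 51 e0.

51e0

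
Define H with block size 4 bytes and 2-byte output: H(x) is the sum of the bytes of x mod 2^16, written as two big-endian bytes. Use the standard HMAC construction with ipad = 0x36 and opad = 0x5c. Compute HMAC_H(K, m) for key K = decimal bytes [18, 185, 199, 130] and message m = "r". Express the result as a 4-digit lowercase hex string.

0378

Key decimal bytes [18, 185, 199, 130] = 12 b9 c7 82 is exactly B = 4 bytes: K' = 12 b9 c7 82.
K' ⊕ ipad = 24 8f f1 b4.  K' ⊕ opad = 4e e5 9b de.
Inner input = (K'⊕ipad) ∥ m = 24 8f f1 b4 ∥ 72.
Inner hash: sum = 36+143+241+180+114 = 714 → 02 ca.
Outer input = (K'⊕opad) ∥ inner = 4e e5 9b de ∥ 02 ca.
Outer hash (tag): sum = 78+229+155+222+2+202 = 888 → 03 78.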